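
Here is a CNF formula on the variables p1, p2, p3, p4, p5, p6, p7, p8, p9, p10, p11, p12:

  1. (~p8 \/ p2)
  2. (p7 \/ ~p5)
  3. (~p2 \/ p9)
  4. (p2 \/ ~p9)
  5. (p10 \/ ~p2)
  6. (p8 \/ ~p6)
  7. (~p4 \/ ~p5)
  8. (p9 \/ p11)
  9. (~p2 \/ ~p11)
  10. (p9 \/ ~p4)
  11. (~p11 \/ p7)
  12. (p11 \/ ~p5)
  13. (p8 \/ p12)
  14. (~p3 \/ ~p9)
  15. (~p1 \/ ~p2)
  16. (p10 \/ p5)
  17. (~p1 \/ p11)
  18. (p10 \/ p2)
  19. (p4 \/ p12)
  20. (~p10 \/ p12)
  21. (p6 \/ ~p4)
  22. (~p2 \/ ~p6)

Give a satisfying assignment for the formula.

p1 = False, p2 = False, p3 = False, p4 = False, p5 = True, p6 = False, p7 = True, p8 = False, p9 = False, p10 = True, p11 = True, p12 = True

Check each clause:
  1. (~p8 \/ p2) — ~p8 is true.
  2. (p7 \/ ~p5) — p7 is true.
  3. (~p2 \/ p9) — ~p2 is true.
  4. (~p9 \/ p2) — ~p9 is true.
  5. (p10 \/ ~p2) — p10 is true.
  6. (~p6 \/ p8) — ~p6 is true.
  7. (~p4 \/ ~p5) — ~p4 is true.
  8. (p11 \/ p9) — p11 is true.
  9. (~p11 \/ ~p2) — ~p2 is true.
  10. (p9 \/ ~p4) — ~p4 is true.
  11. (p7 \/ ~p11) — p7 is true.
  12. (p11 \/ ~p5) — p11 is true.
  13. (p8 \/ p12) — p12 is true.
  14. (~p9 \/ ~p3) — ~p3 is true.
  15. (~p1 \/ ~p2) — ~p1 is true.
  16. (p5 \/ p10) — p10 is true.
  17. (~p1 \/ p11) — p11 is true.
  18. (p2 \/ p10) — p10 is true.
  19. (p4 \/ p12) — p12 is true.
  20. (p12 \/ ~p10) — p12 is true.
  21. (p6 \/ ~p4) — ~p4 is true.
  22. (~p6 \/ ~p2) — ~p6 is true.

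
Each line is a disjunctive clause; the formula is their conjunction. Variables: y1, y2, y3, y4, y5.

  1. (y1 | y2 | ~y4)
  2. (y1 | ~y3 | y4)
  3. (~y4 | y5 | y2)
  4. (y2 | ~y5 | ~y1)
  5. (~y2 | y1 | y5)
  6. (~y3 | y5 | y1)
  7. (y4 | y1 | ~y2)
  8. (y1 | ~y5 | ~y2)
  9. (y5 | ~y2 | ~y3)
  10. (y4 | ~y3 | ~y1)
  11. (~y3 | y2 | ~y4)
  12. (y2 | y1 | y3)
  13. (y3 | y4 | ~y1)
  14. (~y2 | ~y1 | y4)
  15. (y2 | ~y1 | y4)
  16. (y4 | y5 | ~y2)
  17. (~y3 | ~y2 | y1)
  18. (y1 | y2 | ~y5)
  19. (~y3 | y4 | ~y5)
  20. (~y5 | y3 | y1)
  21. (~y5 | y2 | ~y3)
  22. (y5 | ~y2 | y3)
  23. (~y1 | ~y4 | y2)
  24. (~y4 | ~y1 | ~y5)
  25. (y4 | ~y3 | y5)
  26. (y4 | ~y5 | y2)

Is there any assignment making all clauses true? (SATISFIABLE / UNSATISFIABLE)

UNSATISFIABLE

y2 = True:
  y1 = True:
    propagation gives y4=True, y5=False, y3=False; an empty clause results — contradiction.
  y1 = False:
    propagation gives y5=True; an empty clause results — contradiction.
y2 = False:
  y1 = True:
    propagation gives y5=False, y4=False; an empty clause results — contradiction.
  y1 = False:
    propagation gives y4=False, y3=False; an empty clause results — contradiction.
Every branch closes, so no satisfying assignment exists.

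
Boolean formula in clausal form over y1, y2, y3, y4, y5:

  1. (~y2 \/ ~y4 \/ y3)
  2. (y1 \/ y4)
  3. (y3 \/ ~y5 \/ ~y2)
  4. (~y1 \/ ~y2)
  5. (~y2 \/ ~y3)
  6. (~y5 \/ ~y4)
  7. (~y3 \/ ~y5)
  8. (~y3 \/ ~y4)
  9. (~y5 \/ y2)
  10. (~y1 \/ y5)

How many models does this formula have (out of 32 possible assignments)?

Satisfying assignments:
  y1=0 y2=0 y3=0 y4=1 y5=0
Count: 1.

1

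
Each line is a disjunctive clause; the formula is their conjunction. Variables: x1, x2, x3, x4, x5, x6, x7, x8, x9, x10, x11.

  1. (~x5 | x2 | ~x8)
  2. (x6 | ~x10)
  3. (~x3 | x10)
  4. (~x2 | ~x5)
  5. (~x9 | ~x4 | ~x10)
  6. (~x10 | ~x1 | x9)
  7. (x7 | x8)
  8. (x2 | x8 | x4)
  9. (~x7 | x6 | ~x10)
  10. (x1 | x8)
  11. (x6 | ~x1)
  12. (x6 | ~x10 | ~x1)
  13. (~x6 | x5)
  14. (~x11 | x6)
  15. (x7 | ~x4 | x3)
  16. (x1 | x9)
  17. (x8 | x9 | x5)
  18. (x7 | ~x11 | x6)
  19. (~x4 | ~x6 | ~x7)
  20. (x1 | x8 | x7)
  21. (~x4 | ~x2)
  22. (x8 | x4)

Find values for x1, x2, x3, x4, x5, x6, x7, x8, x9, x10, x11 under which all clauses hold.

x1=False, x2=True, x3=False, x4=False, x5=False, x6=False, x7=False, x8=True, x9=True, x10=False, x11=False

Check each clause:
  1. (~x5 | x2 | ~x8) — x2 is true.
  2. (~x10 | x6) — ~x10 is true.
  3. (x10 | ~x3) — ~x3 is true.
  4. (~x2 | ~x5) — ~x5 is true.
  5. (~x10 | ~x9 | ~x4) — ~x4 is true.
  6. (x9 | ~x10 | ~x1) — x9 is true.
  7. (x7 | x8) — x8 is true.
  8. (x4 | x8 | x2) — x8 is true.
  9. (x6 | ~x7 | ~x10) — ~x7 is true.
  10. (x8 | x1) — x8 is true.
  11. (x6 | ~x1) — ~x1 is true.
  12. (x6 | ~x10 | ~x1) — ~x1 is true.
  13. (x5 | ~x6) — ~x6 is true.
  14. (x6 | ~x11) — ~x11 is true.
  15. (x7 | x3 | ~x4) — ~x4 is true.
  16. (x1 | x9) — x9 is true.
  17. (x5 | x9 | x8) — x8 is true.
  18. (x6 | ~x11 | x7) — ~x11 is true.
  19. (~x4 | ~x7 | ~x6) — ~x7 is true.
  20. (x1 | x8 | x7) — x8 is true.
  21. (~x4 | ~x2) — ~x4 is true.
  22. (x8 | x4) — x8 is true.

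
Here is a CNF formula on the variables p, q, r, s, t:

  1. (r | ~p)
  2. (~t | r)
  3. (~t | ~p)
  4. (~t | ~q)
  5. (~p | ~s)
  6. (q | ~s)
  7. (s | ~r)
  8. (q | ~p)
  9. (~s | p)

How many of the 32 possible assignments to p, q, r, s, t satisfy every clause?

2

The models are:
  p=0 q=0 r=0 s=0 t=0
  p=0 q=1 r=0 s=0 t=0
That's 2 in total.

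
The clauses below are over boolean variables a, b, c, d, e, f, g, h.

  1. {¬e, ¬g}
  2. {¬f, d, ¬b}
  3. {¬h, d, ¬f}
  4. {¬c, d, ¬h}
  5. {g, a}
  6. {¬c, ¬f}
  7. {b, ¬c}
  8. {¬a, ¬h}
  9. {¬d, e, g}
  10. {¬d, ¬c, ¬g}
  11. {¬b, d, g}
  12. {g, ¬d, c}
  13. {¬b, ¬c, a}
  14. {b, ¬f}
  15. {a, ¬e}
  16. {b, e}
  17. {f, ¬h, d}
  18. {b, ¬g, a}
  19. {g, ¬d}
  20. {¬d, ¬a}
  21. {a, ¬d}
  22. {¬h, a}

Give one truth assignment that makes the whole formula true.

a=F, b=T, c=F, d=F, e=F, f=F, g=T, h=F

h occurs only negated in the remaining clauses — set h = False.
Set a = False and propagate.
  then g is forced to True.
  then e is forced to False.
  then b is forced to True.
  then c is forced to False.
  then d is forced to False.
  then f is forced to False.
Check each clause:
  1. {¬g, ¬e} — ¬e is true.
  2. {d, ¬b, ¬f} — ¬f is true.
  3. {¬h, d, ¬f} — ¬h is true.
  4. {¬c, ¬h, d} — ¬h is true.
  5. {a, g} — g is true.
  6. {¬f, ¬c} — ¬f is true.
  7. {b, ¬c} — b is true.
  8. {¬a, ¬h} — ¬h is true.
  9. {e, g, ¬d} — ¬d is true.
  10. {¬g, ¬c, ¬d} — ¬d is true.
  11. {¬b, d, g} — g is true.
  12. {c, ¬d, g} — ¬d is true.
  13. {a, ¬b, ¬c} — ¬c is true.
  14. {¬f, b} — b is true.
  15. {a, ¬e} — ¬e is true.
  16. {b, e} — b is true.
  17. {¬h, f, d} — ¬h is true.
  18. {a, ¬g, b} — b is true.
  19. {¬d, g} — ¬d is true.
  20. {¬d, ¬a} — ¬d is true.
  21. {a, ¬d} — ¬d is true.
  22. {¬h, a} — ¬h is true.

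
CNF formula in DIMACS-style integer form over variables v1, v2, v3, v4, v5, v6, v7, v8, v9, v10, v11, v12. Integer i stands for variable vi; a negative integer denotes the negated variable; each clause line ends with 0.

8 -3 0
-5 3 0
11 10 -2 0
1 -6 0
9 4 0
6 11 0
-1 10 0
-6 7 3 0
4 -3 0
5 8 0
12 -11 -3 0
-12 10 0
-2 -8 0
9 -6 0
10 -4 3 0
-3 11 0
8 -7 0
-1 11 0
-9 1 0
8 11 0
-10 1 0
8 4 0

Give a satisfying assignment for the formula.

v1=T, v2=F, v3=F, v4=T, v5=F, v6=F, v7=F, v8=T, v9=F, v10=T, v11=T, v12=T

Pure literal: v2 appears only negated; assign v2 = False.
Set v1 = True and propagate.
  then v10 is forced to True.
  then v11 is forced to True.
The remaining clauses are satisfied by v3 = False, v4 = True, v5 = False, v6 = False, v7 = False, v8 = True, v9 = False, v12 = True.
Every clause has at least one true literal under this assignment.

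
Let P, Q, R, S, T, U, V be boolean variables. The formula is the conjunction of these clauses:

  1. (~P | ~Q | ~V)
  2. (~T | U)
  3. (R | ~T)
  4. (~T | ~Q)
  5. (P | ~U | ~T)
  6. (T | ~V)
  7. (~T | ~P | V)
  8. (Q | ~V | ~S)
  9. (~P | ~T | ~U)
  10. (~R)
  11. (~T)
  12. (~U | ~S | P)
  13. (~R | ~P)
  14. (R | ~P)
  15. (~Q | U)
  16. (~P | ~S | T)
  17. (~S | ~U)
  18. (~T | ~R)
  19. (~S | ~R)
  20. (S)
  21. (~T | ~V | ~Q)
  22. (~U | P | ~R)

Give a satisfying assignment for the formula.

Unit propagation: (~R) forces R = False.
The clause (~T) is unit: T must be False.
(~V) is a unit clause, so V = False.
Unit propagation: (~P) forces P = False.
The clause (S) is unit: S must be True.
(~U) is a unit clause, so U = False.
Unit propagation: (~Q) forces Q = False.

P = F, Q = F, R = F, S = T, T = F, U = F, V = F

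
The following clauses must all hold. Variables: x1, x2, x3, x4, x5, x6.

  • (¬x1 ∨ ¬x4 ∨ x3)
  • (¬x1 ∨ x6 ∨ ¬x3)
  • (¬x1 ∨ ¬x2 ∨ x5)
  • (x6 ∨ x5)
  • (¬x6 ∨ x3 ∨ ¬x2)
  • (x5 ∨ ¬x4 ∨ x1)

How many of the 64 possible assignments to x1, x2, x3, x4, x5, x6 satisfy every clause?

27

Split on x1, then x3.
  x1=T, x3=T: x4 free; 3 ways for (x2,x5,x6) × 2^1 = 6.
  x1=T, x3=F: remaining (x2,x4,x5,x6) ∈ {(F,F,F,T); (F,F,T,F); (F,F,T,T); (T,F,T,F)} — 4.
  x1=F, x3=T: x2 free; 5 ways for (x4,x5,x6) × 2^1 = 10.
  x1=F, x3=F: 7 of the 16 assignments to (x2,x4,x5,x6) work.
Total: 6 + 4 + 10 + 7 = 27.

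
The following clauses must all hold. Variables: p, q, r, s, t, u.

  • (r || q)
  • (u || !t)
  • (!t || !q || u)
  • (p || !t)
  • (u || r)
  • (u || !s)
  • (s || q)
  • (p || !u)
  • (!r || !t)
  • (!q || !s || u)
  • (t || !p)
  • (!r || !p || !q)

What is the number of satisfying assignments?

The models are:
  p=0 q=1 r=1 s=0 t=0 u=0
  p=1 q=1 r=0 s=0 t=1 u=1
  p=1 q=1 r=0 s=1 t=1 u=1
That's 3 in total.

3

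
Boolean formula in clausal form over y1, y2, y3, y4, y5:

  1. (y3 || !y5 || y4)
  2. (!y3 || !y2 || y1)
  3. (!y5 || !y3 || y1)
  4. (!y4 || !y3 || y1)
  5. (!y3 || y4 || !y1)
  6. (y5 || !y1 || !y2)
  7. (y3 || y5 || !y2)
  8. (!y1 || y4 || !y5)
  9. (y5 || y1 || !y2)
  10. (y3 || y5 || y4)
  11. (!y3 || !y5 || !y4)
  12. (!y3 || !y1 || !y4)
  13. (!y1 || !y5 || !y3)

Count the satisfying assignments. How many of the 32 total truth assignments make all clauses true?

7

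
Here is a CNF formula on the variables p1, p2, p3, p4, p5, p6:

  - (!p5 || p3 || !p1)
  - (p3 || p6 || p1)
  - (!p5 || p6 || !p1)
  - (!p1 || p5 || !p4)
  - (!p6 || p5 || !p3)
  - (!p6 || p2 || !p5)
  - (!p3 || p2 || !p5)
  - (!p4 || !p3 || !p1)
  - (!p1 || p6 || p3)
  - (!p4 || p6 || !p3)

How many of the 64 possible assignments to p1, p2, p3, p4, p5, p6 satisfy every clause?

Case analysis on p3 and p1:
  p3=T, p1=T: remaining (p2,p4,p5,p6) ∈ {(F,F,F,F); (T,F,F,F); (T,F,T,T)} — 3.
  p3=T, p1=F: 5 of the 16 assignments to (p2,p4,p5,p6) work.
  p3=F, p1=T: remaining (p2,p4,p5,p6) ∈ {(F,F,F,T); (T,F,F,T)} — 2.
  p3=F, p1=F: p4 free; 3 ways for (p2,p5,p6) × 2^1 = 6.
Total: 3 + 5 + 2 + 6 = 16.

16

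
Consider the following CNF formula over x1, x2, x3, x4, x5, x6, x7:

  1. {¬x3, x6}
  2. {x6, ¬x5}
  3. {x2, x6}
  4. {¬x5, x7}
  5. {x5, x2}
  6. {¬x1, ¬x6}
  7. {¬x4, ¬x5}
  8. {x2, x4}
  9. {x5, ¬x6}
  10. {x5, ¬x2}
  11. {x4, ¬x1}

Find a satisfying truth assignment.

x1=False  x2=True  x3=False  x4=False  x5=True  x6=True  x7=True

x1 occurs only negated in the remaining clauses — set x1 = False.
x3 occurs only negated in the remaining clauses — set x3 = False.
Branch on x2: take x2 = True.
  then x5 is forced to True.
  then x6 is forced to True.
  then x7 is forced to True.
  then x4 is forced to False.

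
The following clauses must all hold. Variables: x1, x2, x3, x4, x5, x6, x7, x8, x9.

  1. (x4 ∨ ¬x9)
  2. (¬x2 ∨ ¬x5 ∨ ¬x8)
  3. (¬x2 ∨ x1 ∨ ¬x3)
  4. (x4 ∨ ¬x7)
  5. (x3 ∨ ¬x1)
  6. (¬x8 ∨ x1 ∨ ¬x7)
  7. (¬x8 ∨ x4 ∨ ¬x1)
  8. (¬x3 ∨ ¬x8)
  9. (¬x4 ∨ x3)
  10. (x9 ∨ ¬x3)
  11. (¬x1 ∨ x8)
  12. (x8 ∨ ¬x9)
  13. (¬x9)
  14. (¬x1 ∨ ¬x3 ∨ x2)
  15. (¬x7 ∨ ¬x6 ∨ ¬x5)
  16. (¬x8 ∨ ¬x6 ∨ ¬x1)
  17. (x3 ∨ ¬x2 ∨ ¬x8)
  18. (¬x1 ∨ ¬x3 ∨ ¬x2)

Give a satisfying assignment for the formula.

x1=F, x2=T, x3=F, x4=F, x5=F, x6=F, x7=F, x8=F, x9=F

The clause (¬x9) is unit: x9 must be False.
Unit propagation: (¬x3) forces x3 = False.
(¬x1) is a unit clause, so x1 = False.
Unit propagation: (¬x4) forces x4 = False.
(¬x7) is a unit clause, so x7 = False.
Pure literal: x5 appears only negated; assign x5 = False.
x8 occurs only negated in the remaining clauses — set x8 = False.
x2, x6 are now unconstrained; take x2 = True, x6 = False.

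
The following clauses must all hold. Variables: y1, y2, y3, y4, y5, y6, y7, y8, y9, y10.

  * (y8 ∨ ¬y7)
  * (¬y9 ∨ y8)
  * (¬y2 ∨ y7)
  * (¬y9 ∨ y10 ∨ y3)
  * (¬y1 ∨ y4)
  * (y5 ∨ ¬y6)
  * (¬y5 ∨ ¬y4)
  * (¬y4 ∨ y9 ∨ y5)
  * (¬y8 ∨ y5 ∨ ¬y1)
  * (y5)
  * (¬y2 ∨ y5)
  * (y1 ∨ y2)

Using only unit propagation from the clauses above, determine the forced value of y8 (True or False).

True

Unit clause (y5) sets y5 = True.
(¬y5 ∨ ¬y4) with y5 = True leaves only ¬y4, so y4 = False.
(y4 ∨ ¬y1) with y4 = False leaves only ¬y1, so y1 = False.
(y2 ∨ y1): since y1 = False, the clause reduces to (y2). y2 = True.
(y7 ∨ ¬y2) with y2 = True leaves only y7, so y7 = True.
(¬y7 ∨ y8) with y7 = True leaves only y8, so y8 = True.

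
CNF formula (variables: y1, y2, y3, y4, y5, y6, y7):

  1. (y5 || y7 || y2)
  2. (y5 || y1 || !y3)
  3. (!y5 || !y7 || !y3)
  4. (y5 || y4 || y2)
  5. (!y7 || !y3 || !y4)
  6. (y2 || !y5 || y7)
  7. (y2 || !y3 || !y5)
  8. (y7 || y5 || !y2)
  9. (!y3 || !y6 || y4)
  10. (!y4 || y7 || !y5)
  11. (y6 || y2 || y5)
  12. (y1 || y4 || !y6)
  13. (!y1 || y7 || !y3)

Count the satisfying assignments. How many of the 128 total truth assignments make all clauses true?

28

Case analysis on y5 and y7:
  y5=1, y7=1: y2 free; 7 ways for (y1,y3,y4,y6) × 2^1 = 14.
  y5=1, y7=0: remaining (y1,y2,y3,y4,y6) ∈ {(0,1,0,0,0); (0,1,1,0,0); (1,1,0,0,0); (1,1,0,0,1)} — 4.
  y5=0, y7=1: 10 of the 32 assignments to (y1,y2,y3,y4,y6) work.
  y5=0, y7=0: a clause becomes empty — 0.
Total: 14 + 4 + 10 + 0 = 28.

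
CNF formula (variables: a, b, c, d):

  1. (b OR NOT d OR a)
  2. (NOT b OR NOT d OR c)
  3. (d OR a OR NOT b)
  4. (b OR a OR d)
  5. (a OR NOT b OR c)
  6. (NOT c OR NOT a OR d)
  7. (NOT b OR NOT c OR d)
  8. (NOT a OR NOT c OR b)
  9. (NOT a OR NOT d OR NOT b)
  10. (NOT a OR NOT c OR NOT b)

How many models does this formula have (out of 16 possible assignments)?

Satisfying assignments:
  a=0 b=1 c=1 d=1
  a=1 b=0 c=0 d=0
  a=1 b=0 c=0 d=1
  a=1 b=1 c=0 d=0
Count: 4.

4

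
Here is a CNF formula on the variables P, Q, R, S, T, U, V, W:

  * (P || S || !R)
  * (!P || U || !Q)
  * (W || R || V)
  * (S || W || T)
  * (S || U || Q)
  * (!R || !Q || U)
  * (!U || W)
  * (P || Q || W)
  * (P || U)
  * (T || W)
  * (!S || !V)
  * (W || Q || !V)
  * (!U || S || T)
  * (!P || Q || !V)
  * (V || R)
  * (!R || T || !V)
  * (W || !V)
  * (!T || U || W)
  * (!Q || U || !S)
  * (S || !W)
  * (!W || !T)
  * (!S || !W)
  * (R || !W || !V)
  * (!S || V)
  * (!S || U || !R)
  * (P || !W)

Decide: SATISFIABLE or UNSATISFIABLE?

W = True:
  propagation gives S=True; an empty clause results — contradiction.
W = False:
  propagation gives U=False, P=True, Q=False, S=True; an empty clause results — contradiction.
Every branch closes, so no satisfying assignment exists.

UNSATISFIABLE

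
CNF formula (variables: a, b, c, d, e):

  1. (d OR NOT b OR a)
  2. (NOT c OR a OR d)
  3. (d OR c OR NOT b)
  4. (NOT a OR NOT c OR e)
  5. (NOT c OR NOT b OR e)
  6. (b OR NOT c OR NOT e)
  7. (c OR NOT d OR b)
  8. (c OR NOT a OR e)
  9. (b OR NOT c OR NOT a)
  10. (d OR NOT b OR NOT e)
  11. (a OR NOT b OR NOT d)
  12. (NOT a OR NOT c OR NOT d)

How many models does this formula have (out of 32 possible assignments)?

Satisfying assignments:
  a=F b=F c=F d=F e=F
  a=F b=F c=F d=F e=T
  a=F b=F c=T d=T e=F
  a=T b=F c=F d=F e=T
  a=T b=T c=F d=T e=T
That's 5 in total.

5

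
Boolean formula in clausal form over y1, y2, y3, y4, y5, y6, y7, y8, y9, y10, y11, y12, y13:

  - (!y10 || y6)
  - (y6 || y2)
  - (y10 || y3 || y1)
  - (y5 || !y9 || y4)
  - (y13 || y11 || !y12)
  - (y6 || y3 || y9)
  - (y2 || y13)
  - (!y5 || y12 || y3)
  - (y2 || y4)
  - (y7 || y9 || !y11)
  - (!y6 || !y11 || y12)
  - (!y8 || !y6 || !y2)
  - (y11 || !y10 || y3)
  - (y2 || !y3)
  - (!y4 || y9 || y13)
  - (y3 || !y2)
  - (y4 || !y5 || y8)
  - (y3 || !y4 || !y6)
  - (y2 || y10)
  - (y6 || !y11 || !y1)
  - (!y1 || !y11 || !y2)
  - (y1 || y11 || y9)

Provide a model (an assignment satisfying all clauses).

y1=False, y2=True, y3=True, y4=True, y5=True, y6=True, y7=True, y8=False, y9=True, y10=False, y11=True, y12=True, y13=False

Check each clause:
  1. (y6 || !y10) — !y10 is true.
  2. (y6 || y2) — y2 is true.
  3. (y1 || y3 || y10) — y3 is true.
  4. (!y9 || y5 || y4) — y4 is true.
  5. (y13 || y11 || !y12) — y11 is true.
  6. (y6 || y9 || y3) — y9 is true.
  7. (y2 || y13) — y2 is true.
  8. (y12 || y3 || !y5) — y3 is true.
  9. (y2 || y4) — y2 is true.
  10. (y9 || y7 || !y11) — y9 is true.
  11. (y12 || !y11 || !y6) — y12 is true.
  12. (!y2 || !y6 || !y8) — !y8 is true.
  13. (!y10 || y11 || y3) — y11 is true.
  14. (y2 || !y3) — y2 is true.
  15. (y13 || y9 || !y4) — y9 is true.
  16. (!y2 || y3) — y3 is true.
  17. (y4 || y8 || !y5) — y4 is true.
  18. (!y6 || !y4 || y3) — y3 is true.
  19. (y2 || y10) — y2 is true.
  20. (!y1 || y6 || !y11) — !y1 is true.
  21. (!y1 || !y11 || !y2) — !y1 is true.
  22. (y1 || y9 || y11) — y11 is true.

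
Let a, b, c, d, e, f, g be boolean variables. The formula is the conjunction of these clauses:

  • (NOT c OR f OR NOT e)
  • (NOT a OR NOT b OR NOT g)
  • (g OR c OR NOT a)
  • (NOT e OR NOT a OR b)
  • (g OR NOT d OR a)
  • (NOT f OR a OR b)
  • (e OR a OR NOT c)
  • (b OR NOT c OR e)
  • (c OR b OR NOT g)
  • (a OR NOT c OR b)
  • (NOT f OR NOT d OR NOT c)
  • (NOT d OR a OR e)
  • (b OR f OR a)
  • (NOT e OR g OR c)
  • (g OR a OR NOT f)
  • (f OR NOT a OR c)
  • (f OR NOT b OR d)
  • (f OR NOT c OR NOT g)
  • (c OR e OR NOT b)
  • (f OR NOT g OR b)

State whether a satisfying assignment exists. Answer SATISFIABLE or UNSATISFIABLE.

SATISFIABLE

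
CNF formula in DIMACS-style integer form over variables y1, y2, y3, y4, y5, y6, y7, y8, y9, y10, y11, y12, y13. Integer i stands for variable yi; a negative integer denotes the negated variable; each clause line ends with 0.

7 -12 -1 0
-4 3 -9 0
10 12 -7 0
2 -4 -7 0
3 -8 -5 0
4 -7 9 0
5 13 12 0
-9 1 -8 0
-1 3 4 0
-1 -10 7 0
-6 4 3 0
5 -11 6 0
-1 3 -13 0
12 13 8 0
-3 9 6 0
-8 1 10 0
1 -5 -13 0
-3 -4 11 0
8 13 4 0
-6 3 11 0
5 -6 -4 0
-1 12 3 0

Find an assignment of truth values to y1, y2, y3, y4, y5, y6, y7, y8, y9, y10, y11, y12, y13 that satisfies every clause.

Pure literal: y2 appears only positively; assign y2 = True.
Set y1 = False and propagate.
Branch on y3: take y3 = True.
Try y4 = False.
For the remaining variables, y5 = True, y6 = True, y7 = False, y8 = True, y9 = False, y10 = True, y11 = False, y12 = False, y13 = False works.
Check each clause:
  1. {y7, ¬y12, ¬y1} — ¬y12 is true.
  2. {¬y9, y3, ¬y4} — y3 is true.
  3. {y12, ¬y7, y10} — ¬y7 is true.
  4. {y2, ¬y4, ¬y7} — ¬y7 is true.
  5. {y3, ¬y5, ¬y8} — y3 is true.
  6. {y4, y9, ¬y7} — ¬y7 is true.
  7. {y5, y13, y12} — y5 is true.
  8. {y1, ¬y8, ¬y9} — ¬y9 is true.
  9. {y4, y3, ¬y1} — y3 is true.
  10. {¬y10, y7, ¬y1} — ¬y1 is true.
  11. {y4, y3, ¬y6} — y3 is true.
  12. {¬y11, y5, y6} — y5 is true.
  13. {y3, ¬y13, ¬y1} — y3 is true.
  14. {y12, y8, y13} — y8 is true.
  15. {y9, y6, ¬y3} — y6 is true.
  16. {y1, ¬y8, y10} — y10 is true.
  17. {¬y13, y1, ¬y5} — ¬y13 is true.
  18. {y11, ¬y3, ¬y4} — ¬y4 is true.
  19. {y13, y4, y8} — y8 is true.
  20. {y11, y3, ¬y6} — y3 is true.
  21. {¬y4, ¬y6, y5} — ¬y4 is true.
  22. {y3, y12, ¬y1} — y3 is true.

y1=0  y2=1  y3=1  y4=0  y5=1  y6=1  y7=0  y8=1  y9=0  y10=1  y11=0  y12=0  y13=0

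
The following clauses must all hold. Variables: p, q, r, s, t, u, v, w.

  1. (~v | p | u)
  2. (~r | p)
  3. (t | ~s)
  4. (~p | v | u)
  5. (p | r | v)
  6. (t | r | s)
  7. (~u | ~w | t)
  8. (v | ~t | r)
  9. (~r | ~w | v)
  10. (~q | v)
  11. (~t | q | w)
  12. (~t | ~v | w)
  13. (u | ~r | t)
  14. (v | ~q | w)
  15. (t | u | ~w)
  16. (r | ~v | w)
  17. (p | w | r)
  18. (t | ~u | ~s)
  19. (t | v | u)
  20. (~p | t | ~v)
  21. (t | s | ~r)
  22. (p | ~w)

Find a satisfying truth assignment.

p=True, q=True, r=False, s=False, t=True, u=False, v=True, w=True

Try p = True.
Set q = True and propagate.
  then v is forced to True.
  then t is forced to True.
  then w is forced to True.
r, s, u are now unconstrained; take r = False, s = False, u = False.
Every clause has at least one true literal under this assignment.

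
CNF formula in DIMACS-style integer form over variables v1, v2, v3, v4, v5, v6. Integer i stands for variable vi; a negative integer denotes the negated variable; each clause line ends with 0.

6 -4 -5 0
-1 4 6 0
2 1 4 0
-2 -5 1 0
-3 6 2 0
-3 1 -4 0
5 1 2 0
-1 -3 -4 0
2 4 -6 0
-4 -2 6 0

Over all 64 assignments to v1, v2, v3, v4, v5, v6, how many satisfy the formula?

Split on v4, then v1.
  v4=T, v1=T: 5 of the 16 assignments to (v2,v3,v5,v6) work.
  v4=T, v1=F: remaining (v2,v3,v5,v6) ∈ {(F,F,T,T); (T,F,F,T)} — 2.
  v4=F, v1=T: remaining (v2,v3,v5,v6) ∈ {(T,F,F,T); (T,F,T,T); (T,T,F,T); (T,T,T,T)} — 4.
  v4=F, v1=F: remaining (v2,v3,v5,v6) ∈ {(T,F,F,F); (T,F,F,T); (T,T,F,F); (T,T,F,T)} — 4.
Total: 5 + 2 + 4 + 4 = 15.

15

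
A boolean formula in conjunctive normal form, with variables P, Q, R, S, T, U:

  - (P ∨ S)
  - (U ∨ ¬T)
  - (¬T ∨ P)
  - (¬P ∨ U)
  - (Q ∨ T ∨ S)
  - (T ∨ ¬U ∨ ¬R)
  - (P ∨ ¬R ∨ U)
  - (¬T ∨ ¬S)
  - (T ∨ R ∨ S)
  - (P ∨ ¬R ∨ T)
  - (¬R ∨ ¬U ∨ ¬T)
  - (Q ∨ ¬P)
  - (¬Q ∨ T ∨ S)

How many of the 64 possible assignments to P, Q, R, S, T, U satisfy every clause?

6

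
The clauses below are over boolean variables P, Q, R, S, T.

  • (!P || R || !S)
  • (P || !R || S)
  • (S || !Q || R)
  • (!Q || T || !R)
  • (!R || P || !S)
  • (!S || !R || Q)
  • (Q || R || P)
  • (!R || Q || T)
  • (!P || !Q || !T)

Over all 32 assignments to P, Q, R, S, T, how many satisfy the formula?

5

Satisfying assignments:
  P=0 Q=1 R=0 S=1 T=0
  P=0 Q=1 R=0 S=1 T=1
  P=1 Q=0 R=0 S=0 T=0
  P=1 Q=0 R=0 S=0 T=1
  P=1 Q=0 R=1 S=0 T=1
That's 5 in total.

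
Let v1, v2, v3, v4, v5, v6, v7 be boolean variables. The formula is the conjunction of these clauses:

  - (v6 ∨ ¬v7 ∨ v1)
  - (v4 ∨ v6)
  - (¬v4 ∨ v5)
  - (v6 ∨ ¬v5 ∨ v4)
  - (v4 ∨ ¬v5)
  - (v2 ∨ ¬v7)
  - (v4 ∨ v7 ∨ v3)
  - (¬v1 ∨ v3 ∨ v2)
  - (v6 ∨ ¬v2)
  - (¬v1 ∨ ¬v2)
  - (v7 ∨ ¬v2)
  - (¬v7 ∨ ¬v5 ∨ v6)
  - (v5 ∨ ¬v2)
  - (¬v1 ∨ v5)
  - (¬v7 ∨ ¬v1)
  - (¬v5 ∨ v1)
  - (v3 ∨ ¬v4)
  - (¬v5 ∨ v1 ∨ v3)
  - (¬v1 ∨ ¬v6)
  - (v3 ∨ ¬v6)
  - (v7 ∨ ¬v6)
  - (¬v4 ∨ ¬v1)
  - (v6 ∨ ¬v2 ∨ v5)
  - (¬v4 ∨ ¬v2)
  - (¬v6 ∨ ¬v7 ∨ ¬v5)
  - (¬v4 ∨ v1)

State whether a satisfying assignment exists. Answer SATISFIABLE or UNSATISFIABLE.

UNSATISFIABLE

v1 = True:
  propagation gives v2=False, v7=False, v3=True, v5=True; an empty clause results — contradiction.
v1 = False:
  propagation gives v5=False, v4=False, v6=True, v2=False; an empty clause results — contradiction.
Every branch closes, so no satisfying assignment exists.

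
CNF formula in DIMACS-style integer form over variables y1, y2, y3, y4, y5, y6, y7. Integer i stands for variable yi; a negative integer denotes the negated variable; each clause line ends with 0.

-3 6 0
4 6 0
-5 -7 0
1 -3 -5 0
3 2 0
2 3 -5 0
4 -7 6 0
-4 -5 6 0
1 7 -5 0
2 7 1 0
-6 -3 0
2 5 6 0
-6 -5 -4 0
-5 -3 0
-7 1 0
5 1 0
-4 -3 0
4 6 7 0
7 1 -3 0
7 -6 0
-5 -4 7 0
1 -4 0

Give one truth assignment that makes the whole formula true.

y1 = 1  y2 = 1  y3 = 0  y4 = 1  y5 = 0  y6 = 0  y7 = 1

Pure literal: y1 appears only positively; assign y1 = True.
y2 occurs only positively in the remaining clauses — set y2 = True.
Try y3 = False.
Try y4 = True.
Try y5 = False.
For the remaining variables, y6 = False, y7 = True works.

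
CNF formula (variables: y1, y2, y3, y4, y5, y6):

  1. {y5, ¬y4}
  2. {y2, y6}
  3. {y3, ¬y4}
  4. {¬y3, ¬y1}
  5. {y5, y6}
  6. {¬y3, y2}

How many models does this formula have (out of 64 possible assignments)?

15

Case analysis on y3 and y2:
  y3=1, y2=1: 5 of the 16 assignments to (y1,y4,y5,y6) work.
  y3=1, y2=0: a clause becomes empty — 0.
  y3=0, y2=1: y1 free; 3 ways for (y4,y5,y6) × 2^1 = 6.
  y3=0, y2=0: remaining (y1,y4,y5,y6) ∈ {(0,0,0,1); (0,0,1,1); (1,0,0,1); (1,0,1,1)} — 4.
Total: 5 + 0 + 6 + 4 = 15.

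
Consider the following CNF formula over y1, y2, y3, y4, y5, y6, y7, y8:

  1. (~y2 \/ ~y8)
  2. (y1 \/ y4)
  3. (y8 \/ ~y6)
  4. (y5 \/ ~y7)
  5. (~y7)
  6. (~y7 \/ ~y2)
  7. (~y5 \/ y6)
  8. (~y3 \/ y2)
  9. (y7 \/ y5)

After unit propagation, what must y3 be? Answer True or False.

False

Unit clause (~y7) sets y7 = False.
(y7 \/ y5) with y7 = False leaves only y5, so y5 = True.
(y6 \/ ~y5): since y5 = True, the clause reduces to (y6). y6 = True.
(~y6 \/ y8): since y6 = True, the clause reduces to (y8). y8 = True.
In (~y8 \/ ~y2), ~y8 is now false; ~y2 must hold, so y2 = False.
(y2 \/ ~y3) with y2 = False leaves only ~y3, so y3 = False.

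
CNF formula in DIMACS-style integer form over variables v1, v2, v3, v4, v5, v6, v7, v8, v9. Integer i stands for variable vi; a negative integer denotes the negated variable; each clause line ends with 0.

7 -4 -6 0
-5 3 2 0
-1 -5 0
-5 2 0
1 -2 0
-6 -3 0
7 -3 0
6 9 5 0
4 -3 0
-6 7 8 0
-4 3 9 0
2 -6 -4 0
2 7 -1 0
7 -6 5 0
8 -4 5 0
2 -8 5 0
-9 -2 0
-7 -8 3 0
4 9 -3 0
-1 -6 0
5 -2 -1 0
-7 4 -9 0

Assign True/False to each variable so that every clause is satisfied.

Set v1 = False and propagate.
  then v2 is forced to False.
  then v5 is forced to False.
  then v8 is forced to False.
  then v4 is forced to False.
  then v3 is forced to False.
Try v6 = True.
  then v7 is forced to True.
  then v9 is forced to False.

v1=F, v2=F, v3=F, v4=F, v5=F, v6=T, v7=T, v8=F, v9=F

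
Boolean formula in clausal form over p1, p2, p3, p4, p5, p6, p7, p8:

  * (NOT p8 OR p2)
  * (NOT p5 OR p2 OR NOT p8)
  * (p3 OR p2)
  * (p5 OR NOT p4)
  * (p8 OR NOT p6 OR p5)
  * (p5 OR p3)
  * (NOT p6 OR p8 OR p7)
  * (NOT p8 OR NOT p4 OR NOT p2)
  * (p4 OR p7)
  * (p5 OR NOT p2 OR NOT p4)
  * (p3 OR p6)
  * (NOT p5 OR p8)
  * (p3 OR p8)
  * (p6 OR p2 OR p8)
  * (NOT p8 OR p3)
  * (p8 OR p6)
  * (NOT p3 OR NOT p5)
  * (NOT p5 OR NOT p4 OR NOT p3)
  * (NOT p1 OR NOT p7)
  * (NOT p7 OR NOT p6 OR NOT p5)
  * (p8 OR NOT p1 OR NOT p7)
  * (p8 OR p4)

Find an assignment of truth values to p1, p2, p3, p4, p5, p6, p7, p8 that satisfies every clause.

p1 occurs only negated in the remaining clauses — set p1 = False.
Try p2 = True.
Try p3 = True.
  then p5 is forced to False.
  then p4 is forced to False.
  then p7 is forced to True.
  then p8 is forced to True.
p6 is now unconstrained; take p6 = False.

p1=F  p2=T  p3=T  p4=F  p5=F  p6=F  p7=T  p8=T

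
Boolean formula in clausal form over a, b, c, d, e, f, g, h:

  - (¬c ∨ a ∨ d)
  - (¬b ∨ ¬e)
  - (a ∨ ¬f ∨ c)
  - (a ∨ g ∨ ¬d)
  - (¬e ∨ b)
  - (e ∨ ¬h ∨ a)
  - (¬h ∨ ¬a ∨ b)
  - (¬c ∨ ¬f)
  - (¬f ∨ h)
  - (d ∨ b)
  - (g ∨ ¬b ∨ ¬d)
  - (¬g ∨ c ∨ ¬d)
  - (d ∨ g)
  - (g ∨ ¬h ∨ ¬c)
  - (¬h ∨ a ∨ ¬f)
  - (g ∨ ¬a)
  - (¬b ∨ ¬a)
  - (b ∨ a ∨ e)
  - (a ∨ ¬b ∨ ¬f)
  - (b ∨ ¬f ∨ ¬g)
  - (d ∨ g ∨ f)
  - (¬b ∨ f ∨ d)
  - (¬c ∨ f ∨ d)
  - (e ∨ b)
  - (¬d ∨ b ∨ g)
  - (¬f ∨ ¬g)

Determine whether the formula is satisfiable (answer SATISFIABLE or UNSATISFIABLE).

Try a = False.
Branch on b: take b = True.
  then e is forced to False.
  then h is forced to False.
  then f is forced to False.
  then d is forced to True.
  then g is forced to True.
  then c is forced to True.
Every clause has at least one true literal under this assignment.
So a=False, b=True, c=True, d=True, e=False, f=False, g=True, h=False is a satisfying assignment.

SATISFIABLE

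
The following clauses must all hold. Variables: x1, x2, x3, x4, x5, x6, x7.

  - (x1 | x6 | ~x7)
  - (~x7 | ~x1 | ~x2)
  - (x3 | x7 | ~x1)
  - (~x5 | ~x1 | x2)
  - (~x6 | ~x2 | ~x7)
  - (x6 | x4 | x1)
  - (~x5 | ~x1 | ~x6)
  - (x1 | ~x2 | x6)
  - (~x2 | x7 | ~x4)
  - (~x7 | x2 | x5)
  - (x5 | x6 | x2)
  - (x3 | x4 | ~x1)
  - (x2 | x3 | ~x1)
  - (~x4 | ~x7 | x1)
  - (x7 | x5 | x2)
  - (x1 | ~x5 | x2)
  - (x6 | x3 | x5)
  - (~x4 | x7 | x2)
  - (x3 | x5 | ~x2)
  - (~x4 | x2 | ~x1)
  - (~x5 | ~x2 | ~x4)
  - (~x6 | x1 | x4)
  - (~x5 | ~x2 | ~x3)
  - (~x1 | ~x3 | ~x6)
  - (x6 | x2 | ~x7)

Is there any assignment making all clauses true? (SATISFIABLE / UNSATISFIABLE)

SATISFIABLE

Branch on x1: take x1 = True.
Try x2 = True.
  then x7 is forced to False.
  then x3 is forced to True.
  then x4 is forced to False.
  then x5 is forced to False.
  then x6 is forced to False.
Every clause has at least one true literal under this assignment.
So x1 = 1  x2 = 1  x3 = 1  x4 = 0  x5 = 0  x6 = 0  x7 = 0 is a satisfying assignment.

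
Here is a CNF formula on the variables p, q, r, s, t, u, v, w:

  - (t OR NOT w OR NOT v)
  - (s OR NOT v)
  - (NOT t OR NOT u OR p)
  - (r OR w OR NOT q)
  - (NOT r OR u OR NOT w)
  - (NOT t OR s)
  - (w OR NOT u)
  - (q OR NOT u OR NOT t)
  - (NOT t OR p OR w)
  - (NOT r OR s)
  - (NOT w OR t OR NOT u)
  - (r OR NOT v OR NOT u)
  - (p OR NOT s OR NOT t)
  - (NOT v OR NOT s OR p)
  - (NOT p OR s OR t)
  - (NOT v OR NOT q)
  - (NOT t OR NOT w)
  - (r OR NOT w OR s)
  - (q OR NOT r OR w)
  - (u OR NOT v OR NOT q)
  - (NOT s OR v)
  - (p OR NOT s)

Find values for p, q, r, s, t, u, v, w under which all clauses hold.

p=F  q=F  r=F  s=F  t=F  u=F  v=F  w=F

Set p = False and propagate.
  then s is forced to False.
  then v is forced to False.
  then t is forced to False.
  then r is forced to False.
  then w is forced to False.
  then q is forced to False.
  then u is forced to False.
Check each clause:
  1. (NOT w OR t OR NOT v) — NOT w is true.
  2. (s OR NOT v) — NOT v is true.
  3. (NOT t OR p OR NOT u) — NOT u is true.
  4. (w OR r OR NOT q) — NOT q is true.
  5. (NOT w OR u OR NOT r) — NOT w is true.
  6. (NOT t OR s) — NOT t is true.
  7. (w OR NOT u) — NOT u is true.
  8. (NOT t OR q OR NOT u) — NOT u is true.
  9. (p OR w OR NOT t) — NOT t is true.
  10. (NOT r OR s) — NOT r is true.
  11. (NOT u OR NOT w OR t) — NOT w is true.
  12. (NOT u OR NOT v OR r) — NOT v is true.
  13. (p OR NOT t OR NOT s) — NOT t is true.
  14. (p OR NOT v OR NOT s) — NOT v is true.
  15. (NOT p OR t OR s) — NOT p is true.
  16. (NOT q OR NOT v) — NOT v is true.
  17. (NOT w OR NOT t) — NOT w is true.
  18. (NOT w OR r OR s) — NOT w is true.
  19. (w OR NOT r OR q) — NOT r is true.
  20. (u OR NOT q OR NOT v) — NOT v is true.
  21. (NOT s OR v) — NOT s is true.
  22. (NOT s OR p) — NOT s is true.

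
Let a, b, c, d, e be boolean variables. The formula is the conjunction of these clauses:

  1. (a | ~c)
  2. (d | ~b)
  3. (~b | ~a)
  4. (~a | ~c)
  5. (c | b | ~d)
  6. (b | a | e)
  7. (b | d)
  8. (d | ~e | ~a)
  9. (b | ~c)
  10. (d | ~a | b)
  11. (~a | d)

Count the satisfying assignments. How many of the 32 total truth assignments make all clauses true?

2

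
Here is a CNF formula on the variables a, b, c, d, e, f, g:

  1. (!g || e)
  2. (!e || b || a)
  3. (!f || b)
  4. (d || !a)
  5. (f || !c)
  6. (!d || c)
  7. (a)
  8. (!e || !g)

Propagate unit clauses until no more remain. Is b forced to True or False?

(a) is a unit clause: a = True.
(!a || d) with a = True leaves only d, so d = True.
In (c || !d), !d is now false; c must hold, so c = True.
(!c || f) with c = True leaves only f, so f = True.
(b || !f): since f = True, the clause reduces to (b). b = True.

True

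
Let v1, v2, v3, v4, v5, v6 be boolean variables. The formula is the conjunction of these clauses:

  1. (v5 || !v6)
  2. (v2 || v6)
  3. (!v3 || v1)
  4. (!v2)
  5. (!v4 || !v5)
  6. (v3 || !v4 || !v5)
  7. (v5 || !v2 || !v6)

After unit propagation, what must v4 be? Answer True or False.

(!v2) is a unit clause: v2 = False.
From (v6 || v2) and v2 = False: v6 = True.
From (v5 || !v6) and v6 = True: v5 = True.
From (!v5 || !v4) and v5 = True: v4 = False.

False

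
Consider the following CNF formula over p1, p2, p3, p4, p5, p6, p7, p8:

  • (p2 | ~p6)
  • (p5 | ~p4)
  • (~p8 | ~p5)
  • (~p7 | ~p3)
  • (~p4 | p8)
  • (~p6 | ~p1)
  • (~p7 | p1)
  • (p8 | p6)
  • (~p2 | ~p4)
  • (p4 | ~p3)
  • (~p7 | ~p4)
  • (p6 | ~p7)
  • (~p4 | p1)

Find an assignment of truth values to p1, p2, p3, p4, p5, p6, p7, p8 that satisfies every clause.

p1=False  p2=True  p3=False  p4=False  p5=False  p6=True  p7=False  p8=False

p3 occurs only negated in the remaining clauses — set p3 = False.
Pure literal: p7 appears only negated; assign p7 = False.
Branch on p1: take p1 = False.
  then p4 is forced to False.
The remaining clauses are satisfied by p2 = True, p5 = False, p6 = True, p8 = False.
Every clause has at least one true literal under this assignment.
Check each clause:
  1. (~p6 | p2) — p2 is true.
  2. (p5 | ~p4) — ~p4 is true.
  3. (~p5 | ~p8) — ~p8 is true.
  4. (~p3 | ~p7) — ~p7 is true.
  5. (p8 | ~p4) — ~p4 is true.
  6. (~p1 | ~p6) — ~p1 is true.
  7. (p1 | ~p7) — ~p7 is true.
  8. (p8 | p6) — p6 is true.
  9. (~p2 | ~p4) — ~p4 is true.
  10. (~p3 | p4) — ~p3 is true.
  11. (~p7 | ~p4) — ~p7 is true.
  12. (p6 | ~p7) — ~p7 is true.
  13. (~p4 | p1) — ~p4 is true.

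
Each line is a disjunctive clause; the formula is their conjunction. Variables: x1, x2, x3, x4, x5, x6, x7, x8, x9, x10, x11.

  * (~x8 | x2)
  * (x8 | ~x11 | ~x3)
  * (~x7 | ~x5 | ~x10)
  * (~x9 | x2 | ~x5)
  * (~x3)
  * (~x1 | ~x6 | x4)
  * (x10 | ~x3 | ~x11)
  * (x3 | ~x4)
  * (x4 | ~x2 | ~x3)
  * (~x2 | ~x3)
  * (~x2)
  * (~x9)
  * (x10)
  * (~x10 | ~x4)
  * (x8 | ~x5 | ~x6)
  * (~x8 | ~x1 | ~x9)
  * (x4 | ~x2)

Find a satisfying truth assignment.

x1 = 0, x2 = 0, x3 = 0, x4 = 0, x5 = 0, x6 = 0, x7 = 1, x8 = 0, x9 = 0, x10 = 1, x11 = 1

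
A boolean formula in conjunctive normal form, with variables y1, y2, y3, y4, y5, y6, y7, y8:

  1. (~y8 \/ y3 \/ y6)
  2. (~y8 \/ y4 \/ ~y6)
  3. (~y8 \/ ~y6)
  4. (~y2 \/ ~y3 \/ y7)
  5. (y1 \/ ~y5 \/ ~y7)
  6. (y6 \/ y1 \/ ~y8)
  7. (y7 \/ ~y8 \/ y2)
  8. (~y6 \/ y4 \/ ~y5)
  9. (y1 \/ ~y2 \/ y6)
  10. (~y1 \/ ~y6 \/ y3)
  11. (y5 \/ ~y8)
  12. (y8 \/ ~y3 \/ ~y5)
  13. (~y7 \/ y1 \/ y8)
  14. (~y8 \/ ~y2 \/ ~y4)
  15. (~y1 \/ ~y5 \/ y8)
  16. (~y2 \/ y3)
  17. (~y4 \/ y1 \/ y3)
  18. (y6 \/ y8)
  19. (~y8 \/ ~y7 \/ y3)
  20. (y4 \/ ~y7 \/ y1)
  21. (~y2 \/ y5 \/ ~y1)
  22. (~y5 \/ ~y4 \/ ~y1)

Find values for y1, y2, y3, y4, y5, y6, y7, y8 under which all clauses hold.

y1 = F, y2 = F, y3 = F, y4 = F, y5 = F, y6 = T, y7 = F, y8 = F

Try y1 = False.
Set y2 = False and propagate.
For the remaining variables, y3 = False, y4 = False, y5 = False, y6 = True, y7 = False, y8 = False works.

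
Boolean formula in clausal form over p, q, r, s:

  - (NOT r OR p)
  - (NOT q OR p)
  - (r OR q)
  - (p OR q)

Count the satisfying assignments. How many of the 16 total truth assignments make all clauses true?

6

Satisfying assignments:
  p=1 q=0 r=1 s=0
  p=1 q=0 r=1 s=1
  p=1 q=1 r=0 s=0
  p=1 q=1 r=0 s=1
  p=1 q=1 r=1 s=0
  p=1 q=1 r=1 s=1
Count: 6.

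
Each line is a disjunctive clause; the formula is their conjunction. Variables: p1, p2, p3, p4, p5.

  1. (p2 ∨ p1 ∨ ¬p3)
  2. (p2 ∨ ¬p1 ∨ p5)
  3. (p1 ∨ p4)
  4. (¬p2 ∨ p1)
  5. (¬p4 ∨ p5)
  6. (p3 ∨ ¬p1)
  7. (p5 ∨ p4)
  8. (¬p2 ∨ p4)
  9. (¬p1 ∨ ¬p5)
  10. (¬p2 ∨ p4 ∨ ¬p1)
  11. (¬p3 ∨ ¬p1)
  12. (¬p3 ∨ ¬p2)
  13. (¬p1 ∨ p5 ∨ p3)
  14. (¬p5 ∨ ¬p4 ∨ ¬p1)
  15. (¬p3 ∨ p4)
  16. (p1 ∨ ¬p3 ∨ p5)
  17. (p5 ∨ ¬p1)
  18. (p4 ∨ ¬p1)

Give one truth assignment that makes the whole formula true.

p1 = F  p2 = F  p3 = F  p4 = T  p5 = T

Set p1 = False and propagate.
  then p4 is forced to True.
  then p2 is forced to False.
  then p3 is forced to False.
  then p5 is forced to True.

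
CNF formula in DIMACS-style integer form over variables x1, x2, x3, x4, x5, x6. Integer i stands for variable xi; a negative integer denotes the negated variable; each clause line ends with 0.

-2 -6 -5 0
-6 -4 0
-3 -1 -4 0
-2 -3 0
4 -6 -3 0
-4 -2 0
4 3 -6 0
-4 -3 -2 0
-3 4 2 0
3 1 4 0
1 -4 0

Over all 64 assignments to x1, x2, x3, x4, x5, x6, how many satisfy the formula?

The models are:
  x1=T x2=F x3=F x4=F x5=F x6=F
  x1=T x2=F x3=F x4=F x5=T x6=F
  x1=T x2=F x3=F x4=T x5=F x6=F
  x1=T x2=F x3=F x4=T x5=T x6=F
  x1=T x2=T x3=F x4=F x5=F x6=F
  x1=T x2=T x3=F x4=F x5=T x6=F
That's 6 in total.

6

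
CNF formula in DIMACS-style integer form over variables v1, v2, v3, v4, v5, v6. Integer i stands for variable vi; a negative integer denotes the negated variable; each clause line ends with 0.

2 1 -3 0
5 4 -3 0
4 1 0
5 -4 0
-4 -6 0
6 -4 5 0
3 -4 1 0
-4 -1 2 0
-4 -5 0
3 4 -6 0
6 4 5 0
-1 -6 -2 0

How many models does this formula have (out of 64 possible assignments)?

5

The models are:
  v1=1 v2=0 v3=0 v4=0 v5=1 v6=0
  v1=1 v2=0 v3=1 v4=0 v5=1 v6=0
  v1=1 v2=0 v3=1 v4=0 v5=1 v6=1
  v1=1 v2=1 v3=0 v4=0 v5=1 v6=0
  v1=1 v2=1 v3=1 v4=0 v5=1 v6=0
That's 5 in total.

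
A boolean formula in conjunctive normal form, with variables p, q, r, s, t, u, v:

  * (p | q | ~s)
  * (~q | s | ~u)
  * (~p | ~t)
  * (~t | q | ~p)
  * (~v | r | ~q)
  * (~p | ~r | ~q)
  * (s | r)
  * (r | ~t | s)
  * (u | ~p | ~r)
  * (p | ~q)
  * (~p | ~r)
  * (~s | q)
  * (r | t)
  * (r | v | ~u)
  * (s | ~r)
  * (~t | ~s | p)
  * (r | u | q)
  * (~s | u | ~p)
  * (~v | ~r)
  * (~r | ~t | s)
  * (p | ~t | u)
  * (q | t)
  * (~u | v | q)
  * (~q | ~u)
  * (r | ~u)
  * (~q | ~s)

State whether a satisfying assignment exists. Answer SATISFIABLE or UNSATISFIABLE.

UNSATISFIABLE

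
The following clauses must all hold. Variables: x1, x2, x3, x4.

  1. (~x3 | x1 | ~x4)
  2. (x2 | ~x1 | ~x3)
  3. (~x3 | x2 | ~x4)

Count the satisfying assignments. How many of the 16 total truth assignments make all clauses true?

12

Split on x3, then x1.
  x3=1, x1=1: remaining (x2,x4) ∈ {(1,0); (1,1)} — 2.
  x3=1, x1=0: remaining (x2,x4) ∈ {(0,0); (1,0)} — 2.
  x3=0, x1=1: remaining (x2,x4) ∈ {(0,0); (0,1); (1,0); (1,1)} — 4.
  x3=0, x1=0: remaining (x2,x4) ∈ {(0,0); (0,1); (1,0); (1,1)} — 4.
Total: 2 + 2 + 4 + 4 = 12.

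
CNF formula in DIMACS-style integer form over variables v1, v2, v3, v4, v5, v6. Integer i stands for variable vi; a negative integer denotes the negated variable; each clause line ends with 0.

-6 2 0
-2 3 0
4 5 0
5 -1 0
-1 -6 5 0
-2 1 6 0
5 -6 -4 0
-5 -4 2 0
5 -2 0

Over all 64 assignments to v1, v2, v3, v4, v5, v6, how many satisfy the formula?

Split on v5, then v2.
  v5=1, v2=1: v4 free; 3 ways for (v1,v3,v6) × 2^1 = 6.
  v5=1, v2=0: remaining (v1,v3,v4,v6) ∈ {(0,0,0,0); (0,1,0,0); (1,0,0,0); (1,1,0,0)} — 4.
  v5=0, v2=1: a clause becomes empty — 0.
  v5=0, v2=0: remaining (v1,v3,v4,v6) ∈ {(0,0,1,0); (0,1,1,0)} — 2.
Total: 6 + 4 + 0 + 2 = 12.

12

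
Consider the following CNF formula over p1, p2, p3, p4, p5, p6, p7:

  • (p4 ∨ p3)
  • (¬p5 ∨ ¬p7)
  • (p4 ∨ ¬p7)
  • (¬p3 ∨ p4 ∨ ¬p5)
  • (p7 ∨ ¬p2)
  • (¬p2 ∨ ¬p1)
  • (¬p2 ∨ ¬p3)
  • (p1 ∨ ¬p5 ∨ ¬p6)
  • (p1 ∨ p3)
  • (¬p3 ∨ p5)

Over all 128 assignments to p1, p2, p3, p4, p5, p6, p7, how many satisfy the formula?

Split on p3, then p5.
  p3=1, p5=1: remaining (p1,p2,p4,p6,p7) ∈ {(0,0,1,0,0); (1,0,1,0,0); (1,0,1,1,0)} — 3.
  p3=1, p5=0: a clause becomes empty — 0.
  p3=0, p5=1: remaining (p1,p2,p4,p6,p7) ∈ {(1,0,1,0,0); (1,0,1,1,0)} — 2.
  p3=0, p5=0: remaining (p1,p2,p4,p6,p7) ∈ {(1,0,1,0,0); (1,0,1,0,1); (1,0,1,1,0); (1,0,1,1,1)} — 4.
Total: 3 + 0 + 2 + 4 = 9.

9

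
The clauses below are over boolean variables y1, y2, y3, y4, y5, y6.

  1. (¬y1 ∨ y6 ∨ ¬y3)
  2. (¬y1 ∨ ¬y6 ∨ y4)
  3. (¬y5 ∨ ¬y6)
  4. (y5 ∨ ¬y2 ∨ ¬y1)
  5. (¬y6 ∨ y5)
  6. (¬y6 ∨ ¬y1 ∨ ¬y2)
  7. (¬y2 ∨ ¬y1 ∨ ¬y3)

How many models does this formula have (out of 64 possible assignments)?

22

Case analysis on y1 and y6:
  y1=T, y6=T: a clause becomes empty — 0.
  y1=T, y6=F: y4 free; 3 ways for (y2,y3,y5) × 2^1 = 6.
  y1=F, y6=T: a clause becomes empty — 0.
  y1=F, y6=F: y2, y3, y4, y5 free → 2^4 = 16.
Total: 0 + 6 + 0 + 16 = 22.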